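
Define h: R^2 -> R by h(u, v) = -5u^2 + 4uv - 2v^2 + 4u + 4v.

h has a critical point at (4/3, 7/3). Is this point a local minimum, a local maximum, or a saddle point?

The Hessian of h is constant: H = [[-10, 4], [4, -4]].
det(H) = (-10)·(-4) − 4² = 24.
det(H) > 0 and tr(H) = -14 < 0, so H is negative definite and the point is a local maximum.

local maximum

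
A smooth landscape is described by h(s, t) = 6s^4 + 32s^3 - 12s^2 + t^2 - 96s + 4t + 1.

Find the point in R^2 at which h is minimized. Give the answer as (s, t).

(-4, -2)

h(s,t) separates as P(s) + Q(t) + 1, so its minimum is min P + min Q + 1.
P'(s) = 24(s - 1)(s + 1)(s + 4) vanishes at s ∈ {-4, -1, 1}; Q'(t) = 2(t + 2) vanishes at t ∈ {-2}.
Local minima of P (where P''>0): P(-4)=-320, P(1)=-70. Local minima of Q: Q(-2)=-4.
So the global minimum of h is P(-4) + Q(-2) + 1 = -320 − 4 + 1 = -323, attained at (-4, -2).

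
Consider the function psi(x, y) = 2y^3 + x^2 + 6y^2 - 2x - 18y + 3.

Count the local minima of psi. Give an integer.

psi separates as a function of x plus a function of y, so ∇psi=0 decouples.
∂psi/∂x = 2(x - 1) = 0 at x ∈ {1}; ∂psi/∂y = 6(y - 1)(y + 3) = 0 at y ∈ {-3, 1}.
The Hessian is diagonal: diag(psi_xx, psi_yy). Second derivatives: psi_xx(1)=2; psi_yy(-3)=-24, psi_yy(1)=24.
Local minima occur where both diagonal entries positive: (1, 1). Count: 1.

1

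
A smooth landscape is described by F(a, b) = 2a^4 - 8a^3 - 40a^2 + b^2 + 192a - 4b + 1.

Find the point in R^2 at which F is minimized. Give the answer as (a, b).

(-3, 2)

F(a,b) separates as P(a) + Q(b) + 1, so its minimum is min P + min Q + 1.
P'(a) = 8(a - 4)(a - 2)(a + 3) vanishes at a ∈ {-3, 2, 4}; Q'(b) = 2b - 4 vanishes at b ∈ {2}.
Local minima of P (where P''>0): P(-3)=-558, P(4)=128. Local minima of Q: Q(2)=-4.
So the global minimum of F is P(-3) + Q(2) + 1 = -558 − 4 + 1 = -561, attained at (-3, 2).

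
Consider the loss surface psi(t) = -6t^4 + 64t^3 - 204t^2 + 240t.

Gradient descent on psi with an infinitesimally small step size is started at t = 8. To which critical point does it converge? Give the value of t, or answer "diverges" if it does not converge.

psi'(t) = -24(t - 5)(t - 2)(t - 1), so psi'(8) = -3024.
Gradient descent moves in the -psi' direction, i.e. t is increasing.
There is no critical point above t=8, and psi' keeps the same sign, so the iterate runs off to +∞.

diverges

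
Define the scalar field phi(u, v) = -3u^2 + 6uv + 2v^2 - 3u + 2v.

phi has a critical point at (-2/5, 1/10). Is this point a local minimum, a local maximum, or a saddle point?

saddle point

The Hessian of phi is constant: H = [[-6, 6], [6, 4]].
det(H) = (-6)·4 − 6² = -60.
Since det(H) < 0, H is indefinite and the critical point is a saddle point.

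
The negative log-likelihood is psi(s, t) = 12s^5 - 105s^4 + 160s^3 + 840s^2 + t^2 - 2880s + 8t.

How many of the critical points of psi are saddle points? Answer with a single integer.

2

psi separates as a function of s plus a function of t, so ∇psi=0 decouples.
∂psi/∂s = 60(s - 4)(s - 3)(s - 2)(s + 2) = 0 at s ∈ {-2, 2, 3, 4}; ∂psi/∂t = 2(t + 4) = 0 at t ∈ {-4}.
The Hessian is diagonal: diag(psi_ss, psi_tt). Second derivatives: psi_ss(-2)=-7200, psi_ss(2)=480, psi_ss(3)=-300, psi_ss(4)=720; psi_tt(-4)=2.
Saddle points occur where the two diagonal entries have opposite signs: (-2, -4), (3, -4). Count: 2.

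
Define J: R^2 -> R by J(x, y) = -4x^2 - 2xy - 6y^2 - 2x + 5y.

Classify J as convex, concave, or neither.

concave

J is quadratic, so its Hessian is the constant matrix H = [[-8, -2], [-2, -12]].
det(H) = 92, tr(H) = -20.
det(H) > 0 and tr(H) < 0, so H is negative definite everywhere: concave.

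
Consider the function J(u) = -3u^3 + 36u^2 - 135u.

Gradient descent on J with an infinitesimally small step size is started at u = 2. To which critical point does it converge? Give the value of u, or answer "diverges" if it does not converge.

3

J'(u) = -9(u - 5)(u - 3), so J'(2) = -27.
Gradient descent moves in the -J' direction, i.e. u is increasing.
The nearest critical point in that direction is u = 3, where J'' = 18 > 0 (a local minimum). The iterate converges there.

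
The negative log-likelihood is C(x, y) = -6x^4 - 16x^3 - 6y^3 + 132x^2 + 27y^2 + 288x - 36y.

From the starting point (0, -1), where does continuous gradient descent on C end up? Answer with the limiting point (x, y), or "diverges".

C is separable, so gradient descent decouples: x follows -∂C/∂x, y follows -∂C/∂y.
∂C/∂x = -24(x - 3)(x + 1)(x + 4); at x=0 this is 288, so x decreases.
∂C/∂y = -18(y - 2)(y - 1); at y=-1 this is -108, so y increases.
x converges to its nearest critical value -1 (a local min of the x-part); y converges to 1. The iterate converges to (-1, 1).

(-1, 1)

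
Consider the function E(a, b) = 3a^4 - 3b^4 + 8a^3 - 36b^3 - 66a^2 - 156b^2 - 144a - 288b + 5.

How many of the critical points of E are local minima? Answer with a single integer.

E separates as a function of a plus a function of b, so ∇E=0 decouples.
∂E/∂a = 12(a - 3)(a + 1)(a + 4) = 0 at a ∈ {-4, -1, 3}; ∂E/∂b = -12(b + 2)(b + 3)(b + 4) = 0 at b ∈ {-4, -3, -2}.
The Hessian is diagonal: diag(E_aa, E_bb). Second derivatives: E_aa(-4)=252, E_aa(-1)=-144, E_aa(3)=336; E_bb(-4)=-24, E_bb(-3)=12, E_bb(-2)=-24.
Local minima occur where both diagonal entries positive: (-4, -3), (3, -3). Count: 2.

2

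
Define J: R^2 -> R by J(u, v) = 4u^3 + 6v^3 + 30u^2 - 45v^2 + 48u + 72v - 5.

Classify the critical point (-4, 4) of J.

The mixed partial ∂²J/∂u∂v is 0, so the Hessian at any point is diag(J_uu, J_vv) = diag(12(2u + 5), 18(2v - 5)).
At (-4, 4): H = diag(-36, 54).
The eigenvalues have opposite signs, so H is indefinite: a saddle point.

saddle point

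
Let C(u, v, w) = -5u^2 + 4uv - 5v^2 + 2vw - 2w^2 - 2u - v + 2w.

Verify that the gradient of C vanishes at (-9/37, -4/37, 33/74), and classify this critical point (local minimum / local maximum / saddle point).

local maximum

∇C = (-10u + 4v - 2, 4u - 10v + 2w - 1, 2v - 4w + 2); substituting (-9/37, -4/37, 33/74) gives ∇C = (0, 0, 0), so (-9/37, -4/37, 33/74) is indeed a critical point.
The Hessian is constant: H = [[-10, 4, 0], [4, -10, 2], [0, 2, -4]].
Leading principal minors: Δ₁ = -10, Δ₂ = 84, Δ₃ = -296.
The minors alternate sign starting negative (−, +, −), so H is negative definite: a local maximum.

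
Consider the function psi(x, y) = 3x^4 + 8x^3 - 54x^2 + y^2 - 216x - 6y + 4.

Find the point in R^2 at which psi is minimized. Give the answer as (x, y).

(3, 3)

psi(x,y) separates as P(x) + Q(y) + 4, so its minimum is min P + min Q + 4.
P'(x) = 12(x - 3)(x + 2)(x + 3) vanishes at x ∈ {-3, -2, 3}; Q'(y) = 2y - 6 vanishes at y ∈ {3}.
Local minima of P (where P''>0): P(-3)=189, P(3)=-675. Local minima of Q: Q(3)=-9.
So the global minimum of psi is P(3) + Q(3) + 4 = -675 − 9 + 4 = -680, attained at (3, 3).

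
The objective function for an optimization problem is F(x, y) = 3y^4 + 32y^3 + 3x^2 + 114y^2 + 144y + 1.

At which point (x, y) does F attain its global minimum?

F(x,y) separates as P(x) + Q(y) + 1, so its minimum is min P + min Q + 1.
P'(x) = 6x vanishes at x ∈ {0}; Q'(y) = 12(y + 1)(y + 3)(y + 4) vanishes at y ∈ {-4, -3, -1}.
Local minima of P (where P''>0): P(0)=0. Local minima of Q: Q(-4)=-32, Q(-1)=-59.
So the global minimum of F is P(0) + Q(-1) + 1 = 0 − 59 + 1 = -58, attained at (0, -1).

(0, -1)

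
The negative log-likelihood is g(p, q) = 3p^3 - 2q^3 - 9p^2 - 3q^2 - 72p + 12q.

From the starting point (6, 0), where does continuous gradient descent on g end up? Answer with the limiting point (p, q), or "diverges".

(4, -2)

g is separable, so gradient descent decouples: p follows -∂g/∂p, q follows -∂g/∂q.
∂g/∂p = 9(p - 4)(p + 2); at p=6 this is 144, so p decreases.
∂g/∂q = -6(q - 1)(q + 2); at q=0 this is 12, so q decreases.
p converges to its nearest critical value 4 (a local min of the p-part); q converges to -2. The iterate converges to (4, -2).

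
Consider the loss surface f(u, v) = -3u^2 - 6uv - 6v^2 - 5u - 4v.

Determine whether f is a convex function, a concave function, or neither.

concave

f is quadratic, so its Hessian is the constant matrix H = [[-6, -6], [-6, -12]].
det(H) = 36, tr(H) = -18.
det(H) > 0 and tr(H) < 0, so H is negative definite everywhere: concave.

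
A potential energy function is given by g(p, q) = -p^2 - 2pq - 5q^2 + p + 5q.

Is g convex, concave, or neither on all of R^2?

concave

g is quadratic, so its Hessian is the constant matrix H = [[-2, -2], [-2, -10]].
det(H) = 16, tr(H) = -12.
det(H) > 0 and tr(H) < 0, so H is negative definite everywhere: concave.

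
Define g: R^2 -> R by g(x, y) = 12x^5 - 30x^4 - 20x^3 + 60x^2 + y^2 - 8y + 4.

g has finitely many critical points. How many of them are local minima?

2

g separates as a function of x plus a function of y, so ∇g=0 decouples.
∂g/∂x = 60x(x - 2)(x - 1)(x + 1) = 0 at x ∈ {-1, 0, 1, 2}; ∂g/∂y = 2(y - 4) = 0 at y ∈ {4}.
The Hessian is diagonal: diag(g_xx, g_yy). Second derivatives: g_xx(-1)=-360, g_xx(0)=120, g_xx(1)=-120, g_xx(2)=360; g_yy(4)=2.
Local minima occur where both diagonal entries positive: (0, 4), (2, 4). Count: 2.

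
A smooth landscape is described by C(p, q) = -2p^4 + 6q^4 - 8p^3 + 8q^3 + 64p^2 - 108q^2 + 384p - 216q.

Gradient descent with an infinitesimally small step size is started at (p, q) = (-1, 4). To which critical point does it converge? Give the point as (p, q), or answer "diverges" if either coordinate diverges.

(-3, 3)

C is separable, so gradient descent decouples: p follows -∂C/∂p, q follows -∂C/∂q.
∂C/∂p = -8(p - 4)(p + 3)(p + 4); at p=-1 this is 240, so p decreases.
∂C/∂q = 24(q - 3)(q + 1)(q + 3); at q=4 this is 840, so q decreases.
p converges to its nearest critical value -3 (a local min of the p-part); q converges to 3. The iterate converges to (-3, 3).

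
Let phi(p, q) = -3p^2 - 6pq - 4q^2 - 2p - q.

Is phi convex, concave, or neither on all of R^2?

phi is quadratic, so its Hessian is the constant matrix H = [[-6, -6], [-6, -8]].
det(H) = 12, tr(H) = -14.
det(H) > 0 and tr(H) < 0, so H is negative definite everywhere: concave.

concave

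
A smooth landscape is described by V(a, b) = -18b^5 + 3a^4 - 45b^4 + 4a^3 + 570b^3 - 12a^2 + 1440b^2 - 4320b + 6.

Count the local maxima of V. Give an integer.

2

V separates as a function of a plus a function of b, so ∇V=0 decouples.
∂V/∂a = 12a(a - 1)(a + 2) = 0 at a ∈ {-2, 0, 1}; ∂V/∂b = -90(b - 4)(b - 1)(b + 3)(b + 4) = 0 at b ∈ {-4, -3, 1, 4}.
The Hessian is diagonal: diag(V_aa, V_bb). Second derivatives: V_aa(-2)=72, V_aa(0)=-24, V_aa(1)=36; V_bb(-4)=3600, V_bb(-3)=-2520, V_bb(1)=5400, V_bb(4)=-15120.
Local maxima occur where both diagonal entries negative: (0, -3), (0, 4). Count: 2.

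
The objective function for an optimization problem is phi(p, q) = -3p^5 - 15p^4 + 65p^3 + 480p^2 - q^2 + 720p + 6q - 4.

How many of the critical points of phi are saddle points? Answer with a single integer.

phi separates as a function of p plus a function of q, so ∇phi=0 decouples.
∂phi/∂p = -15(p - 4)(p + 1)(p + 3)(p + 4) = 0 at p ∈ {-4, -3, -1, 4}; ∂phi/∂q = -2(q - 3) = 0 at q ∈ {3}.
The Hessian is diagonal: diag(phi_pp, phi_qq). Second derivatives: phi_pp(-4)=360, phi_pp(-3)=-210, phi_pp(-1)=450, phi_pp(4)=-4200; phi_qq(3)=-2.
Saddle points occur where the two diagonal entries have opposite signs: (-4, 3), (-1, 3). Count: 2.

2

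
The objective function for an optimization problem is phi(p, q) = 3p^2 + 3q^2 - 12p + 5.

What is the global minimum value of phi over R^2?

phi(p,q) separates as A(p) + B(q) + 5, so its minimum is min A + min B + 5.
A'(p) = 6p - 12 vanishes at p ∈ {2}; B'(q) = 6q vanishes at q ∈ {0}.
Local minima of A (where A''>0): A(2)=-12. Local minima of B: B(0)=0.
So the global minimum of phi is A(2) + B(0) + 5 = -12 + 0 + 5 = -7, attained at (2, 0).

-7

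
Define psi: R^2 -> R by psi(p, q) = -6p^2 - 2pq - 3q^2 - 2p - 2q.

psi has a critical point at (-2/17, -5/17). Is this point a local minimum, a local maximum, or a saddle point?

The Hessian of psi is constant: H = [[-12, -2], [-2, -6]].
det(H) = (-12)·(-6) − (-2)² = 68.
det(H) > 0 and tr(H) = -18 < 0, so H is negative definite and the point is a local maximum.

local maximum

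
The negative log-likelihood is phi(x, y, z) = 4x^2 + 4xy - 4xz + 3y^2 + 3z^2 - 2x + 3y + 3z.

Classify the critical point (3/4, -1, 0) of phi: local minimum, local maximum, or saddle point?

The Hessian is constant: H = [[8, 4, -4], [4, 6, 0], [-4, 0, 6]].
Leading principal minors: Δ₁ = 8, Δ₂ = 32, Δ₃ = 96.
All leading minors are positive, so H is positive definite: a local minimum.

local minimum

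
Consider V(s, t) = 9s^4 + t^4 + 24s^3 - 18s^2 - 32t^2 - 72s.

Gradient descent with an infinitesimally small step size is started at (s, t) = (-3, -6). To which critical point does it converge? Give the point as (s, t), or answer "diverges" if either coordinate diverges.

(-2, -4)

V is separable, so gradient descent decouples: s follows -∂V/∂s, t follows -∂V/∂t.
∂V/∂s = 36(s - 1)(s + 1)(s + 2); at s=-3 this is -288, so s increases.
∂V/∂t = 4t(t - 4)(t + 4); at t=-6 this is -480, so t increases.
s converges to its nearest critical value -2 (a local min of the s-part); t converges to -4. The iterate converges to (-2, -4).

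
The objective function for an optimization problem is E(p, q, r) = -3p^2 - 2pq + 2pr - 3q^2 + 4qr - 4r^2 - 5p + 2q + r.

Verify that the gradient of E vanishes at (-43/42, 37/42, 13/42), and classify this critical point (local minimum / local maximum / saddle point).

local maximum

∇E = (-6p - 2q + 2r - 5, -2p - 6q + 4r + 2, 2p + 4q - 8r + 1); substituting (-43/42, 37/42, 13/42) gives ∇E = (0, 0, 0), so (-43/42, 37/42, 13/42) is indeed a critical point.
The Hessian is constant: H = [[-6, -2, 2], [-2, -6, 4], [2, 4, -8]].
Leading principal minors: Δ₁ = -6, Δ₂ = 32, Δ₃ = -168.
The minors alternate sign starting negative (−, +, −), so H is negative definite: a local maximum.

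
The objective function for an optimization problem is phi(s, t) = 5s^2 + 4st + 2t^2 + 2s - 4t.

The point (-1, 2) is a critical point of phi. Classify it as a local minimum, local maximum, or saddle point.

local minimum

The Hessian of phi is constant: H = [[10, 4], [4, 4]].
det(H) = 10·4 − 4² = 24.
det(H) > 0 and tr(H) = 14 > 0, so H is positive definite and the point is a local minimum.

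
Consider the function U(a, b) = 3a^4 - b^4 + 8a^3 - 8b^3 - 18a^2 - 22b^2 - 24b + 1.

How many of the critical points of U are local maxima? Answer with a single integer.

2

U separates as a function of a plus a function of b, so ∇U=0 decouples.
∂U/∂a = 12a(a - 1)(a + 3) = 0 at a ∈ {-3, 0, 1}; ∂U/∂b = -4(b + 1)(b + 2)(b + 3) = 0 at b ∈ {-3, -2, -1}.
The Hessian is diagonal: diag(U_aa, U_bb). Second derivatives: U_aa(-3)=144, U_aa(0)=-36, U_aa(1)=48; U_bb(-3)=-8, U_bb(-2)=4, U_bb(-1)=-8.
Local maxima occur where both diagonal entries negative: (0, -3), (0, -1). Count: 2.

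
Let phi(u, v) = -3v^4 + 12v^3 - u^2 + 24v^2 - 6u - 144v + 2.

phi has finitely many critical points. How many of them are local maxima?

phi separates as a function of u plus a function of v, so ∇phi=0 decouples.
∂phi/∂u = -2(u + 3) = 0 at u ∈ {-3}; ∂phi/∂v = -12(v - 3)(v - 2)(v + 2) = 0 at v ∈ {-2, 2, 3}.
The Hessian is diagonal: diag(phi_uu, phi_vv). Second derivatives: phi_uu(-3)=-2; phi_vv(-2)=-240, phi_vv(2)=48, phi_vv(3)=-60.
Local maxima occur where both diagonal entries negative: (-3, -2), (-3, 3). Count: 2.

2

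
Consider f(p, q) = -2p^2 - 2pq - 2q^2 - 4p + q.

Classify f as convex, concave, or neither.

f is quadratic, so its Hessian is the constant matrix H = [[-4, -2], [-2, -4]].
det(H) = 12, tr(H) = -8.
det(H) > 0 and tr(H) < 0, so H is negative definite everywhere: concave.

concave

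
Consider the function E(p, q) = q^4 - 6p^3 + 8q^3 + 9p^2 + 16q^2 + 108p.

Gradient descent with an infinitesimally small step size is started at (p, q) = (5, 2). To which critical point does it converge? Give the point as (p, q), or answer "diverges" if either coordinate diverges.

diverges

E is separable, so gradient descent decouples: p follows -∂E/∂p, q follows -∂E/∂q.
∂E/∂p = -18(p - 3)(p + 2); at p=5 this is -252, so p increases.
∂E/∂q = 4q(q + 2)(q + 4); at q=2 this is 192, so q decreases.
The p-coordinate has no critical point in that direction and runs off to infinity.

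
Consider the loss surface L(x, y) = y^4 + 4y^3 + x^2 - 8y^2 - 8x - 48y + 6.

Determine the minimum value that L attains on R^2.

L(x,y) separates as P(x) + Q(y) + 6, so its minimum is min P + min Q + 6.
P'(x) = 2x - 8 vanishes at x ∈ {4}; Q'(y) = 4(y - 2)(y + 2)(y + 3) vanishes at y ∈ {-3, -2, 2}.
Local minima of P (where P''>0): P(4)=-16. Local minima of Q: Q(-3)=45, Q(2)=-80.
So the global minimum of L is P(4) + Q(2) + 6 = -16 − 80 + 6 = -90, attained at (4, 2).

-90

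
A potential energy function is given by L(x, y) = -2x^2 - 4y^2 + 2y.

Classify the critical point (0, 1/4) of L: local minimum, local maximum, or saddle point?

local maximum

The Hessian of L is constant: H = [[-4, 0], [0, -8]].
det(H) = (-4)·(-8) − 0² = 32.
det(H) > 0 and tr(H) = -12 < 0, so H is negative definite and the point is a local maximum.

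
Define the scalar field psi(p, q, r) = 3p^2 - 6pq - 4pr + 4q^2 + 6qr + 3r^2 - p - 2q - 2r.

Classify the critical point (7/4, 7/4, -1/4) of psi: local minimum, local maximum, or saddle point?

The Hessian is constant: H = [[6, -6, -4], [-6, 8, 6], [-4, 6, 6]].
Leading principal minors: Δ₁ = 6, Δ₂ = 12, Δ₃ = 16.
All leading minors are positive, so H is positive definite: a local minimum.

local minimum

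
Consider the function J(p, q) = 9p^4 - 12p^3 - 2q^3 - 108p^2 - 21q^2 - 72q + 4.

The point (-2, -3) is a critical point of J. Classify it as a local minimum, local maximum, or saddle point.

saddle point

The mixed partial ∂²J/∂p∂q is 0, so the Hessian at any point is diag(J_pp, J_qq) = diag(36(3p^2 - 2p - 6), -6(2q + 7)).
At (-2, -3): H = diag(360, -6).
The eigenvalues have opposite signs, so H is indefinite: a saddle point.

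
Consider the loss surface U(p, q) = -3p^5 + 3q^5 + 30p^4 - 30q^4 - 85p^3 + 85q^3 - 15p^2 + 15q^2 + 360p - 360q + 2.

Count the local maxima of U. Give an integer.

4

U separates as a function of p plus a function of q, so ∇U=0 decouples.
∂U/∂p = -15(p - 4)(p - 3)(p - 2)(p + 1) = 0 at p ∈ {-1, 2, 3, 4}; ∂U/∂q = 15(q - 4)(q - 3)(q - 2)(q + 1) = 0 at q ∈ {-1, 2, 3, 4}.
The Hessian is diagonal: diag(U_pp, U_qq). Second derivatives: U_pp(-1)=900, U_pp(2)=-90, U_pp(3)=60, U_pp(4)=-150; U_qq(-1)=-900, U_qq(2)=90, U_qq(3)=-60, U_qq(4)=150.
Local maxima occur where both diagonal entries negative: (2, -1), (2, 3), (4, -1), (4, 3). Count: 4.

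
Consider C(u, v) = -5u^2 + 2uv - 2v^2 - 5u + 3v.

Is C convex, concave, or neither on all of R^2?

C is quadratic, so its Hessian is the constant matrix H = [[-10, 2], [2, -4]].
det(H) = 36, tr(H) = -14.
det(H) > 0 and tr(H) < 0, so H is negative definite everywhere: concave.

concave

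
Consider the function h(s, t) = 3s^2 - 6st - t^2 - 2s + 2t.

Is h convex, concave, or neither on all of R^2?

neither

h is quadratic, so its Hessian is the constant matrix H = [[6, -6], [-6, -2]].
det(H) = -48, tr(H) = 4.
det(H) < 0, so H is indefinite: neither convex nor concave.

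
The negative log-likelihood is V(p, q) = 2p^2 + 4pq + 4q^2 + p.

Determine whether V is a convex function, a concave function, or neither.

convex

V is quadratic, so its Hessian is the constant matrix H = [[4, 4], [4, 8]].
det(H) = 16, tr(H) = 12.
det(H) > 0 and tr(H) > 0, so H is positive definite everywhere: convex.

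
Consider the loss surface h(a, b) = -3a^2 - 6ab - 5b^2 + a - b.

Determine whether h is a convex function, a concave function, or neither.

h is quadratic, so its Hessian is the constant matrix H = [[-6, -6], [-6, -10]].
det(H) = 24, tr(H) = -16.
det(H) > 0 and tr(H) < 0, so H is negative definite everywhere: concave.

concave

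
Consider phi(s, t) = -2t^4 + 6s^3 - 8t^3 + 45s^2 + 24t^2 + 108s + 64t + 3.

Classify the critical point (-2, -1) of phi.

The mixed partial ∂²phi/∂s∂t is 0, so the Hessian at any point is diag(phi_ss, phi_tt) = diag(18(2s + 5), 24(-t^2 - 2t + 2)).
At (-2, -1): H = diag(18, 72).
Both eigenvalues are positive, so H is positive definite: a local minimum.

local minimum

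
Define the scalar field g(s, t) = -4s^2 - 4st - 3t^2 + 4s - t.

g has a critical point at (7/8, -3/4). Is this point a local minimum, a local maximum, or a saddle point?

The Hessian of g is constant: H = [[-8, -4], [-4, -6]].
det(H) = (-8)·(-6) − (-4)² = 32.
det(H) > 0 and tr(H) = -14 < 0, so H is negative definite and the point is a local maximum.

local maximum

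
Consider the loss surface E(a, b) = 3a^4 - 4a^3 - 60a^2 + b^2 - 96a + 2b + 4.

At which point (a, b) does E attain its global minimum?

(4, -1)

E(a,b) separates as P(a) + Q(b) + 4, so its minimum is min P + min Q + 4.
P'(a) = 12(a - 4)(a + 1)(a + 2) vanishes at a ∈ {-2, -1, 4}; Q'(b) = 2b + 2 vanishes at b ∈ {-1}.
Local minima of P (where P''>0): P(-2)=32, P(4)=-832. Local minima of Q: Q(-1)=-1.
So the global minimum of E is P(4) + Q(-1) + 4 = -832 − 1 + 4 = -829, attained at (4, -1).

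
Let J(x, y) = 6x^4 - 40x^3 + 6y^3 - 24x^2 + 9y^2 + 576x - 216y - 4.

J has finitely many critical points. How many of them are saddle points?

3

J separates as a function of x plus a function of y, so ∇J=0 decouples.
∂J/∂x = 24(x - 4)(x - 3)(x + 2) = 0 at x ∈ {-2, 3, 4}; ∂J/∂y = 18(y - 3)(y + 4) = 0 at y ∈ {-4, 3}.
The Hessian is diagonal: diag(J_xx, J_yy). Second derivatives: J_xx(-2)=720, J_xx(3)=-120, J_xx(4)=144; J_yy(-4)=-126, J_yy(3)=126.
Saddle points occur where the two diagonal entries have opposite signs: (-2, -4), (3, 3), (4, -4). Count: 3.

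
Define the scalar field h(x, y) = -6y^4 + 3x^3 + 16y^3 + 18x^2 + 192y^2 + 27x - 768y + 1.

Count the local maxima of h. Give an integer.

h separates as a function of x plus a function of y, so ∇h=0 decouples.
∂h/∂x = 9(x + 1)(x + 3) = 0 at x ∈ {-3, -1}; ∂h/∂y = -24(y - 4)(y - 2)(y + 4) = 0 at y ∈ {-4, 2, 4}.
The Hessian is diagonal: diag(h_xx, h_yy). Second derivatives: h_xx(-3)=-18, h_xx(-1)=18; h_yy(-4)=-1152, h_yy(2)=288, h_yy(4)=-384.
Local maxima occur where both diagonal entries negative: (-3, -4), (-3, 4). Count: 2.

2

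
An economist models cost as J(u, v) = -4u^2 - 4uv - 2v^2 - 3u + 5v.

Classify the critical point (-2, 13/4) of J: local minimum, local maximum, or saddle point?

The Hessian of J is constant: H = [[-8, -4], [-4, -4]].
det(H) = (-8)·(-4) − (-4)² = 16.
det(H) > 0 and tr(H) = -12 < 0, so H is negative definite and the point is a local maximum.

local maximum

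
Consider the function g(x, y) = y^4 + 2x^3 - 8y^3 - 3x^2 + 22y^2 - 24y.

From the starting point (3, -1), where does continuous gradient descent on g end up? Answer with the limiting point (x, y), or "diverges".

(1, 1)

g is separable, so gradient descent decouples: x follows -∂g/∂x, y follows -∂g/∂y.
∂g/∂x = 6x(x - 1); at x=3 this is 36, so x decreases.
∂g/∂y = 4(y - 3)(y - 2)(y - 1); at y=-1 this is -96, so y increases.
x converges to its nearest critical value 1 (a local min of the x-part); y converges to 1. The iterate converges to (1, 1).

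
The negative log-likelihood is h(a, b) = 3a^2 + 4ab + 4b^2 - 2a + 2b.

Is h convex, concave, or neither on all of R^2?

convex

h is quadratic, so its Hessian is the constant matrix H = [[6, 4], [4, 8]].
det(H) = 32, tr(H) = 14.
det(H) > 0 and tr(H) > 0, so H is positive definite everywhere: convex.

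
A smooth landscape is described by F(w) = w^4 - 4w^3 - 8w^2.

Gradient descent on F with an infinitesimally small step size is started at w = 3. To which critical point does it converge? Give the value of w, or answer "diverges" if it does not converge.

F'(w) = 4w(w - 4)(w + 1), so F'(3) = -48.
Gradient descent moves in the -F' direction, i.e. w is increasing.
The nearest critical point in that direction is w = 4, where F'' = 80 > 0 (a local minimum). The iterate converges there.

4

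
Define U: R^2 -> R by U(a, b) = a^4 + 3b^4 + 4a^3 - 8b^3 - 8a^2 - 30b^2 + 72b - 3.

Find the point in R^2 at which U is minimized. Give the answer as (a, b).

(-4, -2)

U(a,b) separates as P(a) + Q(b) − 3, so its minimum is min P + min Q − 3.
P'(a) = 4a(a - 1)(a + 4) vanishes at a ∈ {-4, 0, 1}; Q'(b) = 12(b - 3)(b - 1)(b + 2) vanishes at b ∈ {-2, 1, 3}.
Local minima of P (where P''>0): P(-4)=-128, P(1)=-3. Local minima of Q: Q(-2)=-152, Q(3)=-27.
So the global minimum of U is P(-4) + Q(-2) − 3 = -128 − 152 − 3 = -283, attained at (-4, -2).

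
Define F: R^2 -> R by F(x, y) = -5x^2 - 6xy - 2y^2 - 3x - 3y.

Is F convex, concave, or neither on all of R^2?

concave

F is quadratic, so its Hessian is the constant matrix H = [[-10, -6], [-6, -4]].
det(H) = 4, tr(H) = -14.
det(H) > 0 and tr(H) < 0, so H is negative definite everywhere: concave.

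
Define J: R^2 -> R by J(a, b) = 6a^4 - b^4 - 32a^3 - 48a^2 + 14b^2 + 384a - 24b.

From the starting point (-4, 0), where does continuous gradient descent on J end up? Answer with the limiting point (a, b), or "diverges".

J is separable, so gradient descent decouples: a follows -∂J/∂a, b follows -∂J/∂b.
∂J/∂a = 24(a - 4)(a - 2)(a + 2); at a=-4 this is -2304, so a increases.
∂J/∂b = -4(b - 2)(b - 1)(b + 3); at b=0 this is -24, so b increases.
a converges to its nearest critical value -2 (a local min of the a-part); b converges to 1. The iterate converges to (-2, 1).

(-2, 1)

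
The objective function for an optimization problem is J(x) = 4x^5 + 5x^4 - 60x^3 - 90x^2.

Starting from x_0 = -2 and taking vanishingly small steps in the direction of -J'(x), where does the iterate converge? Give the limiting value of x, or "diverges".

J'(x) = 20x(x - 3)(x + 1)(x + 3), so J'(-2) = -200.
Gradient descent moves in the -J' direction, i.e. x is increasing.
The nearest critical point in that direction is x = -1, where J'' = 160 > 0 (a local minimum). The iterate converges there.

-1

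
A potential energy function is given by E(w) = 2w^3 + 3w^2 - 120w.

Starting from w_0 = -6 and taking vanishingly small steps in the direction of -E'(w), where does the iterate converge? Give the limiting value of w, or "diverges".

diverges

E'(w) = 6(w - 4)(w + 5), so E'(-6) = 60.
Gradient descent moves in the -E' direction, i.e. w is decreasing.
There is no critical point below w=-6, and E' keeps the same sign, so the iterate runs off to −∞.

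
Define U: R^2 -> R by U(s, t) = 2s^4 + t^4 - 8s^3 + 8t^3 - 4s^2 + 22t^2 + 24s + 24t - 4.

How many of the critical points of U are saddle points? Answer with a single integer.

4

U separates as a function of s plus a function of t, so ∇U=0 decouples.
∂U/∂s = 8(s - 3)(s - 1)(s + 1) = 0 at s ∈ {-1, 1, 3}; ∂U/∂t = 4(t + 1)(t + 2)(t + 3) = 0 at t ∈ {-3, -2, -1}.
The Hessian is diagonal: diag(U_ss, U_tt). Second derivatives: U_ss(-1)=64, U_ss(1)=-32, U_ss(3)=64; U_tt(-3)=8, U_tt(-2)=-4, U_tt(-1)=8.
Saddle points occur where the two diagonal entries have opposite signs: (-1, -2), (1, -3), (1, -1), (3, -2). Count: 4.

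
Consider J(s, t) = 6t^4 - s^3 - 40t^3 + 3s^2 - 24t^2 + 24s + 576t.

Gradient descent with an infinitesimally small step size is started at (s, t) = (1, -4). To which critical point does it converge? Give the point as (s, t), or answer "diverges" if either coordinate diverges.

J is separable, so gradient descent decouples: s follows -∂J/∂s, t follows -∂J/∂t.
∂J/∂s = -3(s - 4)(s + 2); at s=1 this is 27, so s decreases.
∂J/∂t = 24(t - 4)(t - 3)(t + 2); at t=-4 this is -2688, so t increases.
s converges to its nearest critical value -2 (a local min of the s-part); t converges to -2. The iterate converges to (-2, -2).

(-2, -2)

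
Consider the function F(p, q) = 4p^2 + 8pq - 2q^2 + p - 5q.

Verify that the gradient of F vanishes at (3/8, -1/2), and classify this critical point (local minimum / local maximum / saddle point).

saddle point

∇F = (8p + 8q + 1, 8p - 4q - 5); substituting (3/8, -1/2) gives ∇F = (0, 0), so (3/8, -1/2) is indeed a critical point.
The Hessian of F is constant: H = [[8, 8], [8, -4]].
det(H) = 8·(-4) − 8² = -96.
Since det(H) < 0, H is indefinite and the critical point is a saddle point.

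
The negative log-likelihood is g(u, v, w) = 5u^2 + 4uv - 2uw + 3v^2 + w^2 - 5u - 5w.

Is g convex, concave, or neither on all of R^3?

convex

g is quadratic, so its Hessian is the constant matrix H = [[10, 4, -2], [4, 6, 0], [-2, 0, 2]].
Leading principal minors: 10, 44, 64.
All positive ⇒ H ≻ 0 ⇒ convex.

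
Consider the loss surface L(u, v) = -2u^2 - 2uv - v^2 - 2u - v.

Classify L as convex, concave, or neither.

L is quadratic, so its Hessian is the constant matrix H = [[-4, -2], [-2, -2]].
det(H) = 4, tr(H) = -6.
det(H) > 0 and tr(H) < 0, so H is negative definite everywhere: concave.

concave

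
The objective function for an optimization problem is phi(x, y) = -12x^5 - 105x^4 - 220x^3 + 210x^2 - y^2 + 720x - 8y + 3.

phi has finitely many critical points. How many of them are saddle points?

2

phi separates as a function of x plus a function of y, so ∇phi=0 decouples.
∂phi/∂x = -60(x - 1)(x + 1)(x + 3)(x + 4) = 0 at x ∈ {-4, -3, -1, 1}; ∂phi/∂y = -2(y + 4) = 0 at y ∈ {-4}.
The Hessian is diagonal: diag(phi_xx, phi_yy). Second derivatives: phi_xx(-4)=900, phi_xx(-3)=-480, phi_xx(-1)=720, phi_xx(1)=-2400; phi_yy(-4)=-2.
Saddle points occur where the two diagonal entries have opposite signs: (-4, -4), (-1, -4). Count: 2.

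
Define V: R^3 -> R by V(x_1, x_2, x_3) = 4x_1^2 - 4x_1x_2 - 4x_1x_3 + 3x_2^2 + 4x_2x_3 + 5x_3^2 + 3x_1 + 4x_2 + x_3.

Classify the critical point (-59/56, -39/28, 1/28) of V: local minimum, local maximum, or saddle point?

local minimum

The Hessian is constant: H = [[8, -4, -4], [-4, 6, 4], [-4, 4, 10]].
Leading principal minors: Δ₁ = 8, Δ₂ = 32, Δ₃ = 224.
All leading minors are positive, so H is positive definite: a local minimum.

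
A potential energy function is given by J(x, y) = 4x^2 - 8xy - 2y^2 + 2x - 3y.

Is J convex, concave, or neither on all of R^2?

neither

J is quadratic, so its Hessian is the constant matrix H = [[8, -8], [-8, -4]].
det(H) = -96, tr(H) = 4.
det(H) < 0, so H is indefinite: neither convex nor concave.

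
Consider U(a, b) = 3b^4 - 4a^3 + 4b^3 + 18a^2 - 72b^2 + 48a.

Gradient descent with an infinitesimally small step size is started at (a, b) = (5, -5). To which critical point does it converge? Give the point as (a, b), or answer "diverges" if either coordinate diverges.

diverges

U is separable, so gradient descent decouples: a follows -∂U/∂a, b follows -∂U/∂b.
∂U/∂a = -12(a - 4)(a + 1); at a=5 this is -72, so a increases.
∂U/∂b = 12b(b - 3)(b + 4); at b=-5 this is -480, so b increases.
The a-coordinate has no critical point in that direction and runs off to infinity.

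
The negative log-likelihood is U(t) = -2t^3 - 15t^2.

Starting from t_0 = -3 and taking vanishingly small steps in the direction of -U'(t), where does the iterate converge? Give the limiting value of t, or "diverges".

U'(t) = -6t(t + 5), so U'(-3) = 36.
Gradient descent moves in the -U' direction, i.e. t is decreasing.
The nearest critical point in that direction is t = -5, where U'' = 30 > 0 (a local minimum). The iterate converges there.

-5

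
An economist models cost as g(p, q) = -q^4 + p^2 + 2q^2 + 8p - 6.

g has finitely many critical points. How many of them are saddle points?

2

g separates as a function of p plus a function of q, so ∇g=0 decouples.
∂g/∂p = 2(p + 4) = 0 at p ∈ {-4}; ∂g/∂q = -4q(q - 1)(q + 1) = 0 at q ∈ {-1, 0, 1}.
The Hessian is diagonal: diag(g_pp, g_qq). Second derivatives: g_pp(-4)=2; g_qq(-1)=-8, g_qq(0)=4, g_qq(1)=-8.
Saddle points occur where the two diagonal entries have opposite signs: (-4, -1), (-4, 1). Count: 2.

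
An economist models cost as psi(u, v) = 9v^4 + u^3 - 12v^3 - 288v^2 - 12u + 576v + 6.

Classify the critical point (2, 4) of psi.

The mixed partial ∂²psi/∂u∂v is 0, so the Hessian at any point is diag(psi_uu, psi_vv) = diag(6u, 36(3v^2 - 2v - 16)).
At (2, 4): H = diag(12, 864).
Both eigenvalues are positive, so H is positive definite: a local minimum.

local minimum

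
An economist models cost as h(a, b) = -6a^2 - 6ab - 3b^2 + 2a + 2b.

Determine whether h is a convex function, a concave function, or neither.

h is quadratic, so its Hessian is the constant matrix H = [[-12, -6], [-6, -6]].
det(H) = 36, tr(H) = -18.
det(H) > 0 and tr(H) < 0, so H is negative definite everywhere: concave.

concave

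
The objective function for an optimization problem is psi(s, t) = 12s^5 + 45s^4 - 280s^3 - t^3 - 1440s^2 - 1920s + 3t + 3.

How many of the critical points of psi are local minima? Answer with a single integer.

2

psi separates as a function of s plus a function of t, so ∇psi=0 decouples.
∂psi/∂s = 60(s - 4)(s + 1)(s + 2)(s + 4) = 0 at s ∈ {-4, -2, -1, 4}; ∂psi/∂t = -3(t - 1)(t + 1) = 0 at t ∈ {-1, 1}.
The Hessian is diagonal: diag(psi_ss, psi_tt). Second derivatives: psi_ss(-4)=-2880, psi_ss(-2)=720, psi_ss(-1)=-900, psi_ss(4)=14400; psi_tt(-1)=6, psi_tt(1)=-6.
Local minima occur where both diagonal entries positive: (-2, -1), (4, -1). Count: 2.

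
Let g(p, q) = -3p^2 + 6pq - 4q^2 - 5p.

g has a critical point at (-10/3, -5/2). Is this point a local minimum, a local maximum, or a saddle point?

local maximum

The Hessian of g is constant: H = [[-6, 6], [6, -8]].
det(H) = (-6)·(-8) − 6² = 12.
det(H) > 0 and tr(H) = -14 < 0, so H is negative definite and the point is a local maximum.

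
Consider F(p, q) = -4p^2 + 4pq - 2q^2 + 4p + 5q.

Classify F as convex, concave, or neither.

concave

F is quadratic, so its Hessian is the constant matrix H = [[-8, 4], [4, -4]].
det(H) = 16, tr(H) = -12.
det(H) > 0 and tr(H) < 0, so H is negative definite everywhere: concave.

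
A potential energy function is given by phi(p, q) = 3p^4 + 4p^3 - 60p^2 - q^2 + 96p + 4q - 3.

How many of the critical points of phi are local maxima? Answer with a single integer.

phi separates as a function of p plus a function of q, so ∇phi=0 decouples.
∂phi/∂p = 12(p - 2)(p - 1)(p + 4) = 0 at p ∈ {-4, 1, 2}; ∂phi/∂q = -2(q - 2) = 0 at q ∈ {2}.
The Hessian is diagonal: diag(phi_pp, phi_qq). Second derivatives: phi_pp(-4)=360, phi_pp(1)=-60, phi_pp(2)=72; phi_qq(2)=-2.
Local maxima occur where both diagonal entries negative: (1, 2). Count: 1.

1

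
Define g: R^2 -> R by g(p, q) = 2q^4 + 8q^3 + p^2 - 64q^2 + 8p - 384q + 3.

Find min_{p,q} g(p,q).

-1549

g(p,q) separates as A(p) + B(q) + 3, so its minimum is min A + min B + 3.
A'(p) = 2p + 8 vanishes at p ∈ {-4}; B'(q) = 8(q - 4)(q + 3)(q + 4) vanishes at q ∈ {-4, -3, 4}.
Local minima of A (where A''>0): A(-4)=-16. Local minima of B: B(-4)=512, B(4)=-1536.
So the global minimum of g is A(-4) + B(4) + 3 = -16 − 1536 + 3 = -1549, attained at (-4, 4).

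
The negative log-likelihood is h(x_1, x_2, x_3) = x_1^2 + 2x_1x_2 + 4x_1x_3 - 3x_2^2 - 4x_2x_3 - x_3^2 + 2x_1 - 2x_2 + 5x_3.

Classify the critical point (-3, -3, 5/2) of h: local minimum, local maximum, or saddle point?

The Hessian is constant: H = [[2, 2, 4], [2, -6, -4], [4, -4, -2]].
Leading principal minors: Δ₁ = 2, Δ₂ = -16, Δ₃ = 32.
The minors fit neither the all-positive nor the alternating-sign pattern, so H is indefinite: a saddle point.

saddle point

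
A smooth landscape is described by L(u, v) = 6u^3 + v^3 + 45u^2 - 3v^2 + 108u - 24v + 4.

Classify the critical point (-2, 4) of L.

The mixed partial ∂²L/∂u∂v is 0, so the Hessian at any point is diag(L_uu, L_vv) = diag(18(2u + 5), 6(v - 1)).
At (-2, 4): H = diag(18, 18).
Both eigenvalues are positive, so H is positive definite: a local minimum.

local minimum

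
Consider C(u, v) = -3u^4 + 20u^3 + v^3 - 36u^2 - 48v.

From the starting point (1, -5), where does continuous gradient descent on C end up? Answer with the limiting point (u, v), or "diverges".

diverges

C is separable, so gradient descent decouples: u follows -∂C/∂u, v follows -∂C/∂v.
∂C/∂u = -12u(u - 3)(u - 2); at u=1 this is -24, so u increases.
∂C/∂v = 3(v - 4)(v + 4); at v=-5 this is 27, so v decreases.
The v-coordinate has no critical point in that direction and runs off to infinity.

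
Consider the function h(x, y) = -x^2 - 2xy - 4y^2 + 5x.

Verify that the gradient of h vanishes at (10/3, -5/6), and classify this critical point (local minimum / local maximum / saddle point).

∇h = (-2x - 2y + 5, -2x - 8y); substituting (10/3, -5/6) gives ∇h = (0, 0), so (10/3, -5/6) is indeed a critical point.
The Hessian of h is constant: H = [[-2, -2], [-2, -8]].
det(H) = (-2)·(-8) − (-2)² = 12.
det(H) > 0 and tr(H) = -10 < 0, so H is negative definite and the point is a local maximum.

local maximum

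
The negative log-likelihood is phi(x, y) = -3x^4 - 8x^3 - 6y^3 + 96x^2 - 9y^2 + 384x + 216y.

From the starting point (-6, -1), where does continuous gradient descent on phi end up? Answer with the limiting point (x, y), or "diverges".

phi is separable, so gradient descent decouples: x follows -∂phi/∂x, y follows -∂phi/∂y.
∂phi/∂x = -12(x - 4)(x + 2)(x + 4); at x=-6 this is 960, so x decreases.
∂phi/∂y = -18(y - 3)(y + 4); at y=-1 this is 216, so y decreases.
The x-coordinate has no critical point in that direction and runs off to infinity.

diverges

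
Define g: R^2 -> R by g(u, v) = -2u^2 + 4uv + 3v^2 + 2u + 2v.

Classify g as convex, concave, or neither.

neither

g is quadratic, so its Hessian is the constant matrix H = [[-4, 4], [4, 6]].
det(H) = -40, tr(H) = 2.
det(H) < 0, so H is indefinite: neither convex nor concave.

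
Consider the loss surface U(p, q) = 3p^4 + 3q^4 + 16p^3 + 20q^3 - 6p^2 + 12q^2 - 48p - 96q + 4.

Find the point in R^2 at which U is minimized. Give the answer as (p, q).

(-4, 1)

U(p,q) separates as A(p) + B(q) + 4, so its minimum is min A + min B + 4.
A'(p) = 12(p - 1)(p + 1)(p + 4) vanishes at p ∈ {-4, -1, 1}; B'(q) = 12(q - 1)(q + 2)(q + 4) vanishes at q ∈ {-4, -2, 1}.
Local minima of A (where A''>0): A(-4)=-160, A(1)=-35. Local minima of B: B(-4)=64, B(1)=-61.
So the global minimum of U is A(-4) + B(1) + 4 = -160 − 61 + 4 = -217, attained at (-4, 1).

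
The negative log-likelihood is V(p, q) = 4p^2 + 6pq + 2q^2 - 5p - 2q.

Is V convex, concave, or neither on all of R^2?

neither

V is quadratic, so its Hessian is the constant matrix H = [[8, 6], [6, 4]].
det(H) = -4, tr(H) = 12.
det(H) < 0, so H is indefinite: neither convex nor concave.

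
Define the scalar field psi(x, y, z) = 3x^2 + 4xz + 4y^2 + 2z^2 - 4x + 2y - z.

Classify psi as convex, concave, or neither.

convex

psi is quadratic, so its Hessian is the constant matrix H = [[6, 0, 4], [0, 8, 0], [4, 0, 4]].
Leading principal minors: 6, 48, 64.
All positive ⇒ H ≻ 0 ⇒ convex.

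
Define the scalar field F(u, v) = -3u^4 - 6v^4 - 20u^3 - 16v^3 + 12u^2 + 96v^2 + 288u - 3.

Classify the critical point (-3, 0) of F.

local minimum

The mixed partial ∂²F/∂u∂v is 0, so the Hessian at any point is diag(F_uu, F_vv) = diag(12(-3u^2 - 10u + 2), 24(-3v^2 - 4v + 8)).
At (-3, 0): H = diag(60, 192).
Both eigenvalues are positive, so H is positive definite: a local minimum.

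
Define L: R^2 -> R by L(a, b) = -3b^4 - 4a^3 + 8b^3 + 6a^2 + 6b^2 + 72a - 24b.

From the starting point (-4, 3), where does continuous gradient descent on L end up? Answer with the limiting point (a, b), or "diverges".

L is separable, so gradient descent decouples: a follows -∂L/∂a, b follows -∂L/∂b.
∂L/∂a = -12(a - 3)(a + 2); at a=-4 this is -168, so a increases.
∂L/∂b = -12(b - 2)(b - 1)(b + 1); at b=3 this is -96, so b increases.
The b-coordinate has no critical point in that direction and runs off to infinity.

diverges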